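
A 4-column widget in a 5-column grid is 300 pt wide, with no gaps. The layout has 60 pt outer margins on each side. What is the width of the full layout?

300 / 4 = 75 pt per column.
Layout = 2·60 + 5·75 = 120 + 375 = 495 pt.

495 pt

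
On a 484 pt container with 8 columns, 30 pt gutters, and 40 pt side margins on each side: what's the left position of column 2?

Inside the margins: 484 − 80 = 404 pt.
Subtracting 7 gutters of 30 leaves 194 for 8 columns, so c = 24.25 pt.
Each column+gutter stride is 54.25 pt; 1 of them past the 40 pt margin is 40 + 54.25 = 94.25 pt.

94.25 pt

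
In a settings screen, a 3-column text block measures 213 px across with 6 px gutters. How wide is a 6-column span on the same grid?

432 px

3 columns + 2 gutters: 3c + 2·6 = 213.
3c = 213 − 12 = 201, so c = 67 px.
Span of 6: 6·67 + 5·6 = 402 + 30 = 432 px.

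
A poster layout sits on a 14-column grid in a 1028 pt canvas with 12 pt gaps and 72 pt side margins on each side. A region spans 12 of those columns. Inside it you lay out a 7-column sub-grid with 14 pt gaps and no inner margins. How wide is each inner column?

96 pt

Inside the margins: 1028 − 144 = 884 pt.
884 − 13·12 = 728; ÷14 gives c = 52 pt.
12-column span = 12·52 + 11·12 = 756 pt.
756 − 6·14 = 672; ÷7 gives d = 96 pt.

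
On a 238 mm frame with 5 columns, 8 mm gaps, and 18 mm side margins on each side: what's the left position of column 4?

144 mm

Content = 238 − 2·18 = 202 mm.
Subtracting 4 gaps of 8 leaves 170 for 5 columns, so c = 34 mm.
Column 4 starts at margin + 3·(column + gutter) = 18 + 3·42 = 144 mm.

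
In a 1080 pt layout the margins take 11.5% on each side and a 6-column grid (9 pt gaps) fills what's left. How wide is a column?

1080 × (1 − 2·11.5%) = 1080 × 77% = 831.6 pt for the columns.
6c + 5·9 = 831.6 → 6c = 786.6 → c = 131.1 pt.

131.1 pt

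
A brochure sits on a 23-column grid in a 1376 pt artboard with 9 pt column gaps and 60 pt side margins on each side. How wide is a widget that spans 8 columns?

Content width = 1376 − 2·60 = 1256 pt.
23 columns + 22 column gaps: 23c + 22·9 = 1256.
23c = 1256 − 198 = 1058, so c = 46 pt.
8-column span = 8·46 + 7·9 = 431 pt.

431 pt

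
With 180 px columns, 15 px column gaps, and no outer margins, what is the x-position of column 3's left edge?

390 px

Before column 3: 2 columns + 2 column gaps.
Offset = 2·(180 + 15) = 2·195 = 390 px.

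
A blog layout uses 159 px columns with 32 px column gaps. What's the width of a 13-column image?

2451 px

Span of 13: 13·159 + 12·32 = 2067 + 384 = 2451 px.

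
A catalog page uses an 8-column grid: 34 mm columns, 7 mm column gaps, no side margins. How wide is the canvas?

Canvas = 8·34 + 7·7 = 272 + 49 = 321 mm.

321 mm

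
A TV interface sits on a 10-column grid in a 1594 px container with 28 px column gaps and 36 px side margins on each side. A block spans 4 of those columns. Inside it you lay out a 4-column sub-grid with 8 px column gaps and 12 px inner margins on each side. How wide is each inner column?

136 px

Subtract both margins: 1594 − 2·36 = 1522 px.
1522 − 9·28 = 1270; ÷10 gives c = 127 px.
4 columns plus 3 column gaps: 508 + 84 = 592 px.
Inner content = 592 − 2·12 = 568 px.
4 columns + 3 column gaps: 4d + 3·8 = 568.
4d = 568 − 24 = 544, so d = 136 px.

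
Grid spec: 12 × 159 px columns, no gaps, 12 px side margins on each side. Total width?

1932 px

Summing: 24 + 1908 = 1932 px.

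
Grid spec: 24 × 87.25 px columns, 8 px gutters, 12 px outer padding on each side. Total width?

2302 px

Artboard = 2·12 + 24·87.25 + 23·8 = 24 + 2094 + 184 = 2302 px.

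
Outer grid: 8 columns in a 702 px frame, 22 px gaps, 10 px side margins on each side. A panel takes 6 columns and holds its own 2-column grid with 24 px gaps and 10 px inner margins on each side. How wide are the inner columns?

231 px

Inside the margins: 702 − 20 = 682 px.
Subtracting 7 gaps of 22 leaves 528 for 8 columns, so c = 66 px.
Span of 6: 6·66 + 5·22 = 396 + 110 = 506 px.
Inner content = 506 − 2·10 = 486 px.
2 columns + 1 gap: 2d + 1·24 = 486.
2d = 486 − 24 = 462, so d = 231 px.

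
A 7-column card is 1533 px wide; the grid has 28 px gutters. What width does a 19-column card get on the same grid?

4209 px

7c + 6·28 = 1533 → 7c = 1365 → c = 195 px.
19 columns plus 18 gutters: 3705 + 504 = 4209 px.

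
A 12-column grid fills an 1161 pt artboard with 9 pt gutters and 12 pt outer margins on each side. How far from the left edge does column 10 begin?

Subtract both margins: 1161 − 2·12 = 1137 pt.
1137 − 11·9 = 1038; ÷12 gives c = 86.5 pt.
Column 10 starts at margin + 9·(column + gutter) = 12 + 9·95.5 = 871.5 pt.

871.5 pt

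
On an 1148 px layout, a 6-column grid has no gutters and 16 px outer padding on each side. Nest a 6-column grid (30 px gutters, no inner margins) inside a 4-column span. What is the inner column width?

99 px

Inside the margins: 1148 − 32 = 1116 px.
1116 / 6 = 186 px per column.
4-column span = 4·186 = 744 px.
Subtracting 5 gutters of 30 leaves 594 for 6 columns, so d = 99 px.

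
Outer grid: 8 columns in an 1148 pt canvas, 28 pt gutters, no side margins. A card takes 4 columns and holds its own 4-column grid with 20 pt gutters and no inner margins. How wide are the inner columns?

Subtracting 7 gutters of 28 leaves 952 for 8 columns, so c = 119 pt.
Span of 4: 4·119 + 3·28 = 476 + 84 = 560 pt.
4 columns + 3 gutters: 4d + 3·20 = 560.
4d = 560 − 60 = 500, so d = 125 pt.

125 pt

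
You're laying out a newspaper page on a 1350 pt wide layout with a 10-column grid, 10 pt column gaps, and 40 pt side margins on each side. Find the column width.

Inside the margins: 1350 − 80 = 1270 pt.
10c + 9·10 = 1270 → 10c = 1180 → c = 118 pt.

118 pt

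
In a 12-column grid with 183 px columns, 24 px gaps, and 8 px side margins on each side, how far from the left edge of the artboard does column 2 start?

215 px

Before column 2: the margin + 1 column + 1 gap.
Offset = 8 + 1·(183 + 24) = 8 + 207 = 215 px.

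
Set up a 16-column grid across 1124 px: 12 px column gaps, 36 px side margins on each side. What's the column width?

Subtract both margins: 1124 − 2·36 = 1052 px.
16c + 15·12 = 1052 → 16c = 872 → c = 54.5 px.

54.5 px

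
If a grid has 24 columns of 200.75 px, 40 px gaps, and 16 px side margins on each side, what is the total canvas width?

Canvas = 2·16 + 24·200.75 + 23·40 = 32 + 4818 + 920 = 5770 px.

5770 px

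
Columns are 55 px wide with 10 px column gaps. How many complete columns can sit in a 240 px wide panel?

3 columns: 3·55 + 2·10 = 185 px ≤ 240.
4 columns: 250 px > 240. So 3.

3 columns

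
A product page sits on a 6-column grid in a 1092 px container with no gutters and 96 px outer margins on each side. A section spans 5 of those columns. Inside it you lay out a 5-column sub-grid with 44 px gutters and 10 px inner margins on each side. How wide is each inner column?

Inside the margins: 1092 − 192 = 900 px.
6c = 900 → c = 150 px.
5-column span = 5·150 = 750 px.
Inner content = 750 − 2·10 = 730 px.
Subtracting 4 gutters of 44 leaves 554 for 5 columns, so d = 110.8 px.

110.8 px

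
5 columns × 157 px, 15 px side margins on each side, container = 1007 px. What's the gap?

Subtract both margins: 1007 − 2·15 = 977 px.
5 columns take 5·157 = 785 px; remaining 192 splits into 4 gaps.
g = 192 / 4 = 48 px.

48 px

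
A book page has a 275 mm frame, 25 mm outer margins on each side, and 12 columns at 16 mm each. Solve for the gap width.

3 mm

Take off 50 mm of margins, leaving 225 mm.
12 columns take 12·16 = 192 mm; remaining 33 splits into 11 gaps.
g = 33 / 11 = 3 mm.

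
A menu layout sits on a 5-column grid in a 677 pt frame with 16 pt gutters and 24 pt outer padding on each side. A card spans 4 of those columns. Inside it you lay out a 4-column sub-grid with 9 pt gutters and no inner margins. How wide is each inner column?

118.25 pt

Inside the margins: 677 − 48 = 629 pt.
Subtracting 4 gutters of 16 leaves 565 for 5 columns, so c = 113 pt.
4-column span = 4·113 + 3·16 = 500 pt.
4 columns + 3 gutters: 4d + 3·9 = 500.
4d = 500 − 27 = 473, so d = 118.25 pt.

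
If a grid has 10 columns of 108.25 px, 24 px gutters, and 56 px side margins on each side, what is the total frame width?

1410.5 px

Adding margins, columns and gutters: 112 + 1082.5 + 216 = 1410.5 px.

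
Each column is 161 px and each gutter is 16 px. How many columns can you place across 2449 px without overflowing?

Each extra column adds 161 + 16 = 177 px.
(2449 + 16) / 177 = 13.93, so 13 columns fit.

13 columns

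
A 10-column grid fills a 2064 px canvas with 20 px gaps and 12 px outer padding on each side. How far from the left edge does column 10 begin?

1866 px

Take off 24 px of margins, leaving 2040 px.
Subtracting 9 gaps of 20 leaves 1860 for 10 columns, so c = 186 px.
Before column 10: the margin + 9 columns + 9 gaps.
Offset = 12 + 9·(186 + 20) = 12 + 1854 = 1866 px.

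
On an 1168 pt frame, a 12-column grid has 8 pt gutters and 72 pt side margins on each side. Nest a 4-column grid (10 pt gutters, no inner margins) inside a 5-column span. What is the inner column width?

98 pt

Outer content = 1168 − 2·72 = 1024 pt.
Subtracting 11 gutters of 8 leaves 936 for 12 columns, so c = 78 pt.
Span of 5: 5·78 + 4·8 = 390 + 32 = 422 pt.
Subtracting 3 gutters of 10 leaves 392 for 4 columns, so d = 98 pt.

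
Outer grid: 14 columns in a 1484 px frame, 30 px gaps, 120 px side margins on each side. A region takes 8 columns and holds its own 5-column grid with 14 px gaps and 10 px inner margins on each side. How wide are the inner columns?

Outer content = 1484 − 2·120 = 1244 px.
14c + 13·30 = 1244 → 14c = 854 → c = 61 px.
8 columns plus 7 gaps: 488 + 210 = 698 px.
Inner content = 698 − 2·10 = 678 px.
678 − 4·14 = 622; ÷5 gives d = 124.4 px.

124.4 px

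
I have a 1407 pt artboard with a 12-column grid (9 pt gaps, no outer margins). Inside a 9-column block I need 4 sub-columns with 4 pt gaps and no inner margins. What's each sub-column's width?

12c + 11·9 = 1407 → 12c = 1308 → c = 109 pt.
9-column span = 9·109 + 8·9 = 1053 pt.
4 columns + 3 gaps: 4d + 3·4 = 1053.
4d = 1053 − 12 = 1041, so d = 260.25 pt.

260.25 pt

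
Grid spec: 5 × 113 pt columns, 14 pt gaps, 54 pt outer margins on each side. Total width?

Total width: 2·54 + 5·113 + 4·14 = 729 pt.

729 pt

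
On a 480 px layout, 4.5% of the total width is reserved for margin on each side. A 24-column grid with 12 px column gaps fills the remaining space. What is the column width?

Each margin = 4.5% of 480 = 21.6 px; content = 480 − 2·21.6 = 436.8 px.
Subtracting 23 column gaps of 12 leaves 160.8 for 24 columns, so c = 6.7 px.

6.7 px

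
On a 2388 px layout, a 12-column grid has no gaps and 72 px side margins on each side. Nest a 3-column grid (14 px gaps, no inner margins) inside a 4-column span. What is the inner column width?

240 px

Take off 144 px of margins, leaving 2244 px.
With no gaps, each column is 2244/12 = 187 px.
With no gaps, 4 columns span 4·187 = 748 px.
3 columns + 2 gaps: 3d + 2·14 = 748.
3d = 748 − 28 = 720, so d = 240 px.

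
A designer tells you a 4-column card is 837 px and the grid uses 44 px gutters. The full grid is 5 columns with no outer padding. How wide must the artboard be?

1057.25 px

4 columns + 3 gutters: 4c + 3·44 = 837.
4c = 837 − 132 = 705, so c = 176.25 px.
Artboard = 5·176.25 + 4·44 = 881.25 + 176 = 1057.25 px.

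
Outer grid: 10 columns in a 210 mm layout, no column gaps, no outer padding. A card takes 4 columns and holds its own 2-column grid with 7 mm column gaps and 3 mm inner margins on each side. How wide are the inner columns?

210 / 10 = 21 mm per column.
4-column span = 4·21 = 84 mm.
Inner content = 84 − 2·3 = 78 mm.
2d + 1·7 = 78 → 2d = 71 → d = 35.5 mm.

35.5 mm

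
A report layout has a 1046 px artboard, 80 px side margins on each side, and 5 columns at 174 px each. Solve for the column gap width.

4 px

Subtract both margins: 1046 − 2·80 = 886 px.
Columns use 870 px, leaving 16 px across 4 column gaps = 4 px each.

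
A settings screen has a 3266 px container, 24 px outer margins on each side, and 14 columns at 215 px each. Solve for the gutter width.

Inside the margins: 3266 − 48 = 3218 px.
14 columns take 14·215 = 3010 px; remaining 208 splits into 13 gutters.
g = 208 / 13 = 16 px.

16 px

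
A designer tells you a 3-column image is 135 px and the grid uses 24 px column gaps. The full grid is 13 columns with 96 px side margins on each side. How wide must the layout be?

857 px

Subtracting 2 column gaps of 24 leaves 87 for 3 columns, so c = 29 px.
Adding margins, columns and gutters: 192 + 377 + 288 = 857 px.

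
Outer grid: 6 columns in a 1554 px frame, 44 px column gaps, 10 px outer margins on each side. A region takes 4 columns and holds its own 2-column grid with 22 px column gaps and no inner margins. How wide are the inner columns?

Take off 20 px of margins, leaving 1534 px.
Subtracting 5 column gaps of 44 leaves 1314 for 6 columns, so c = 219 px.
4-column span = 4·219 + 3·44 = 1008 px.
2 columns + 1 column gap: 2d + 1·22 = 1008.
2d = 1008 − 22 = 986, so d = 493 px.

493 px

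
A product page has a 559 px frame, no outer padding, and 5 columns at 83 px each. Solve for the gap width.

36 px

5 columns take 5·83 = 415 px; remaining 144 splits into 4 gaps.
g = 144 / 4 = 36 px.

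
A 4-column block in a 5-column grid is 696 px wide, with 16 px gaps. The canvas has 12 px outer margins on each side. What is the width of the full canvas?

898 px

696 − 3·16 = 648; ÷4 gives c = 162 px.
Canvas = 2·12 + 5·162 + 4·16 = 24 + 810 + 64 = 898 px.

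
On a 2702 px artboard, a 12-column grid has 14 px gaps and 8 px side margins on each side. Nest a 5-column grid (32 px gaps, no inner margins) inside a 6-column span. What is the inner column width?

Subtract both margins: 2702 − 2·8 = 2686 px.
12c + 11·14 = 2686 → 12c = 2532 → c = 211 px.
Span of 6: 6·211 + 5·14 = 1266 + 70 = 1336 px.
Subtracting 4 gaps of 32 leaves 1208 for 5 columns, so d = 241.6 px.

241.6 px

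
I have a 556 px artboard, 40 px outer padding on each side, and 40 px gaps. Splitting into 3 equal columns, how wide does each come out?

Inside the margins: 556 − 80 = 476 px.
476 − 2·40 = 396; ÷3 gives c = 132 px.

132 px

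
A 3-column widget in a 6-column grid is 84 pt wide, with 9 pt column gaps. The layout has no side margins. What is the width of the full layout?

3 columns + 2 column gaps: 3c + 2·9 = 84.
3c = 84 − 18 = 66, so c = 22 pt.
Summing: 132 + 45 = 177 pt.

177 pt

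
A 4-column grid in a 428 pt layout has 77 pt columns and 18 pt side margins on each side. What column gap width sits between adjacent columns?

28 pt

Take off 36 pt of margins, leaving 392 pt.
4 columns take 4·77 = 308 pt; remaining 84 splits into 3 column gaps.
g = 84 / 3 = 28 pt.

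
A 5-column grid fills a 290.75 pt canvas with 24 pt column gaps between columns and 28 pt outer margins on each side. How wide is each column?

27.75 pt

Content width = 290.75 − 2·28 = 234.75 pt.
5c + 4·24 = 234.75 → 5c = 138.75 → c = 27.75 pt.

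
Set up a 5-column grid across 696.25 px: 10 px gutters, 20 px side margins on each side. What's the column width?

Content width = 696.25 − 2·20 = 656.25 px.
Subtracting 4 gutters of 10 leaves 616.25 for 5 columns, so c = 123.25 px.

123.25 px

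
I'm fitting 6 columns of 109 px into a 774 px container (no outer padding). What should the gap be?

Columns use 654 px, leaving 120 px across 5 gaps = 24 px each.

24 px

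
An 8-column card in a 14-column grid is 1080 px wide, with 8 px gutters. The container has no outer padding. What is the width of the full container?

1896 px

1080 − 7·8 = 1024; ÷8 gives c = 128 px.
Container = 14·128 + 13·8 = 1792 + 104 = 1896 px.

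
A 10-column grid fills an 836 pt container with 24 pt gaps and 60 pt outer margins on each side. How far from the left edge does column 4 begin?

282 pt

Take off 120 pt of margins, leaving 716 pt.
10 columns + 9 gaps: 10c + 9·24 = 716.
10c = 716 − 216 = 500, so c = 50 pt.
Column 4 starts at margin + 3·(column + gutter) = 60 + 3·74 = 282 pt.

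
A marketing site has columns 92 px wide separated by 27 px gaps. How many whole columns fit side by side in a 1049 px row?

9 columns

9 columns: 9·92 + 8·27 = 1044 px ≤ 1049.
10 columns: 1163 px > 1049. So 9.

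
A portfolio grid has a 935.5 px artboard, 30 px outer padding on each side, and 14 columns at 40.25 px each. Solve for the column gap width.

24 px

Take off 60 px of margins, leaving 875.5 px.
14 columns take 14·40.25 = 563.5 px; remaining 312 splits into 13 column gaps.
g = 312 / 13 = 24 px.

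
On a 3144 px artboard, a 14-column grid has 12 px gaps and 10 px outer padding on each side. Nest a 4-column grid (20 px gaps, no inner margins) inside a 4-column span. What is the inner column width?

Take off 20 px of margins, leaving 3124 px.
3124 − 13·12 = 2968; ÷14 gives c = 212 px.
Span of 4: 4·212 + 3·12 = 848 + 36 = 884 px.
4 columns + 3 gaps: 4d + 3·20 = 884.
4d = 884 − 60 = 824, so d = 206 px.

206 px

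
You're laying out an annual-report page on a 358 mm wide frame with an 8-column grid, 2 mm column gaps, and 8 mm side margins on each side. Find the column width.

Content width = 358 − 2·8 = 342 mm.
8 columns + 7 column gaps: 8c + 7·2 = 342.
8c = 342 − 14 = 328, so c = 41 mm.

41 mm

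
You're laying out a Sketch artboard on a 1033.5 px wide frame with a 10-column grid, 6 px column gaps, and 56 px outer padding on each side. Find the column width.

Subtract both margins: 1033.5 − 2·56 = 921.5 px.
921.5 − 9·6 = 867.5; ÷10 gives c = 86.75 px.

86.75 px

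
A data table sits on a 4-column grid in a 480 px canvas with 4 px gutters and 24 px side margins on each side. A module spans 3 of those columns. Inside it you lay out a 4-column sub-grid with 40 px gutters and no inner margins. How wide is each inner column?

50.75 px

Take off 48 px of margins, leaving 432 px.
4 columns + 3 gutters: 4c + 3·4 = 432.
4c = 432 − 12 = 420, so c = 105 px.
Span of 3: 3·105 + 2·4 = 315 + 8 = 323 px.
323 − 3·40 = 203; ÷4 gives d = 50.75 px.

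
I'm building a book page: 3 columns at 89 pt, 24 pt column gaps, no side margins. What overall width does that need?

315 pt

Summing: 267 + 48 = 315 pt.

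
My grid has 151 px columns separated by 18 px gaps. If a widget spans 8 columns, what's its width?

Span of 8: 8·151 + 7·18 = 1208 + 126 = 1334 px.

1334 px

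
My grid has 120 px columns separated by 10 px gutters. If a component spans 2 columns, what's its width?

Span of 2: 2·120 + 1·10 = 240 + 10 = 250 px.

250 px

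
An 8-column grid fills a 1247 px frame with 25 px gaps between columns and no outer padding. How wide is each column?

Subtracting 7 gaps of 25 leaves 1072 for 8 columns, so c = 134 px.

134 px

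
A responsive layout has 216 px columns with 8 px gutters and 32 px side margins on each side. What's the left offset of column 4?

Before column 4: the margin + 3 columns + 3 gutters.
Offset = 32 + 3·(216 + 8) = 32 + 672 = 704 px.

704 px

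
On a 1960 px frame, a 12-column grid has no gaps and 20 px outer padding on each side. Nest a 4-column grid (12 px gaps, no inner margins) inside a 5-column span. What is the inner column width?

191 px

Outer content = 1960 − 2·20 = 1920 px.
12c = 1920 → c = 160 px.
With no gaps, 5 columns span 5·160 = 800 px.
800 − 3·12 = 764; ÷4 gives d = 191 px.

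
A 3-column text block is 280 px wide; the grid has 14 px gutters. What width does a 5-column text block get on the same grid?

476 px

3c + 2·14 = 280 → 3c = 252 → c = 84 px.
5-column span = 5·84 + 4·14 = 476 px.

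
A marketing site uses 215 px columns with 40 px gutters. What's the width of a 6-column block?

6 columns plus 5 gutters: 1290 + 200 = 1490 px.

1490 px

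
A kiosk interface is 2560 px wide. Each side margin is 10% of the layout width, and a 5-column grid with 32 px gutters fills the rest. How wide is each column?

Margins: 10% × 2560 = 256 px each, so content = 2560 − 512 = 2048 px.
5c + 4·32 = 2048 → 5c = 1920 → c = 384 px.

384 px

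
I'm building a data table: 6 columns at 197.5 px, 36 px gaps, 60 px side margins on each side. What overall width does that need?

1485 px

Total width: 2·60 + 6·197.5 + 5·36 = 1485 px.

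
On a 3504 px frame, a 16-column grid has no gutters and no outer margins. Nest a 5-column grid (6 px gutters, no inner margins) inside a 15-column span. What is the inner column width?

652.2 px

16c = 3504 → c = 219 px.
15-column span = 15·219 = 3285 px.
Subtracting 4 gutters of 6 leaves 3261 for 5 columns, so d = 652.2 px.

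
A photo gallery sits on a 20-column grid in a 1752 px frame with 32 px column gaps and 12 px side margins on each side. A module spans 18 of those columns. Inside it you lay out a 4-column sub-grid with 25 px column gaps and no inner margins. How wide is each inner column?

Inside the margins: 1752 − 24 = 1728 px.
1728 − 19·32 = 1120; ÷20 gives c = 56 px.
Span of 18: 18·56 + 17·32 = 1008 + 544 = 1552 px.
Subtracting 3 column gaps of 25 leaves 1477 for 4 columns, so d = 369.25 px.

369.25 px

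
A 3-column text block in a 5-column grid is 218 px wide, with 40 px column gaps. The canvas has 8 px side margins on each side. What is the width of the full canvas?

406 px

3c + 2·40 = 218 → 3c = 138 → c = 46 px.
Total width: 2·8 + 5·46 + 4·40 = 406 px.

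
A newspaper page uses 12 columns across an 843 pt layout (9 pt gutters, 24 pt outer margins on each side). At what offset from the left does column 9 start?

560 pt

Take off 48 pt of margins, leaving 795 pt.
795 − 11·9 = 696; ÷12 gives c = 58 pt.
Each column+gutter stride is 67 pt; 8 of them past the 24 pt margin is 24 + 536 = 560 pt.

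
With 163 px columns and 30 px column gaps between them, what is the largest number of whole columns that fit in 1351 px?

7 columns

7 columns: 7·163 + 6·30 = 1321 px ≤ 1351.
8 columns: 1514 px > 1351. So 7.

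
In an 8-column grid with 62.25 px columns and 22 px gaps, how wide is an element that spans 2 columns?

146.5 px

2 columns plus 1 gap: 124.5 + 22 = 146.5 px.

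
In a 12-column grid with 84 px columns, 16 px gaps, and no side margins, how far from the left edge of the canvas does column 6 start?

Each column+gutter stride is 100 px; with no margin, 5 of them is 500 px.

500 px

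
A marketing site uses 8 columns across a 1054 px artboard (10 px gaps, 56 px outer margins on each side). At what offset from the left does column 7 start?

770 px

Content = 1054 − 2·56 = 942 px.
Subtracting 7 gaps of 10 leaves 872 for 8 columns, so c = 109 px.
Column 7 starts at margin + 6·(column + gutter) = 56 + 6·119 = 770 px.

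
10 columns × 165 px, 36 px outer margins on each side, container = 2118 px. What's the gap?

Inside the margins: 2118 − 72 = 2046 px.
Columns use 1650 px, leaving 396 px across 9 gaps = 44 px each.

44 px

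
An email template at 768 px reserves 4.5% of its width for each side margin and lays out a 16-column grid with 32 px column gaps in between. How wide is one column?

13.68 px

Margins: 4.5% × 768 = 34.56 px each, so content = 768 − 69.12 = 698.88 px.
Subtracting 15 column gaps of 32 leaves 218.88 for 16 columns, so c = 13.68 px.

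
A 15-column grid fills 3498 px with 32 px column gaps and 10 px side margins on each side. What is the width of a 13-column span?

3010 px

Content width = 3498 − 2·10 = 3478 px.
Subtracting 14 column gaps of 32 leaves 3030 for 15 columns, so c = 202 px.
Span of 13: 13·202 + 12·32 = 2626 + 384 = 3010 px.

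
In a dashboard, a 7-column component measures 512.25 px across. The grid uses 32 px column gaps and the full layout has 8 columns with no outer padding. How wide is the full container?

Subtracting 6 column gaps of 32 leaves 320.25 for 7 columns, so c = 45.75 px.
Container = 8·45.75 + 7·32 = 366 + 224 = 590 px.

590 px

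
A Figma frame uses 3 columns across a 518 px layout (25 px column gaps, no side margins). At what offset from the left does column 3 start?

3c + 2·25 = 518 → 3c = 468 → c = 156 px.
Each column+gutter stride is 181 px; with no margin, 2 of them is 362 px.

362 px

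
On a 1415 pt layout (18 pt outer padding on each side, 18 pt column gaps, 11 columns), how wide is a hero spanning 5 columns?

617 pt

Inside the margins: 1415 − 36 = 1379 pt.
11c + 10·18 = 1379 → 11c = 1199 → c = 109 pt.
Span of 5: 5·109 + 4·18 = 545 + 72 = 617 pt.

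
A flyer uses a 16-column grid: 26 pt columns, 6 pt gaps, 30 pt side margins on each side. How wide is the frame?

Adding margins, columns and gutters: 60 + 416 + 90 = 566 pt.

566 pt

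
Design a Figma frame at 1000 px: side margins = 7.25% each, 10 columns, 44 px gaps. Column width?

Each margin = 7.25% of 1000 = 72.5 px; content = 1000 − 2·72.5 = 855 px.
10c + 9·44 = 855 → 10c = 459 → c = 45.9 px.

45.9 px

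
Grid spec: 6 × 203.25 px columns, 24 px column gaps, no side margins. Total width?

1339.5 px

Total width: 6·203.25 + 5·24 = 1339.5 px.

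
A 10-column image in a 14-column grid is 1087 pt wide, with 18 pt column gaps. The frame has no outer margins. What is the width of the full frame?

1529 pt

Subtracting 9 column gaps of 18 leaves 925 for 10 columns, so c = 92.5 pt.
Frame = 14·92.5 + 13·18 = 1295 + 234 = 1529 pt.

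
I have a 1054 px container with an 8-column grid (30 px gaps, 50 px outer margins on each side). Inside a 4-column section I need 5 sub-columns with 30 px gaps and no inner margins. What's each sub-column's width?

68.4 px

Subtract both margins: 1054 − 2·50 = 954 px.
8 columns + 7 gaps: 8c + 7·30 = 954.
8c = 954 − 210 = 744, so c = 93 px.
4-column span = 4·93 + 3·30 = 462 px.
5 columns + 4 gaps: 5d + 4·30 = 462.
5d = 462 − 120 = 342, so d = 68.4 px.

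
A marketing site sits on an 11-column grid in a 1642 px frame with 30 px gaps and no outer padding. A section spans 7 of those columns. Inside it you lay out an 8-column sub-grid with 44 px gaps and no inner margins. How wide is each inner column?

90.75 px

Subtracting 10 gaps of 30 leaves 1342 for 11 columns, so c = 122 px.
Span of 7: 7·122 + 6·30 = 854 + 180 = 1034 px.
8d + 7·44 = 1034 → 8d = 726 → d = 90.75 px.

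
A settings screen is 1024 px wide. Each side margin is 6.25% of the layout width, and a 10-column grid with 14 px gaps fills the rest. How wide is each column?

1024 × (1 − 2·6.25%) = 1024 × 87.5% = 896 px for the columns.
10c + 9·14 = 896 → 10c = 770 → c = 77 px.

77 px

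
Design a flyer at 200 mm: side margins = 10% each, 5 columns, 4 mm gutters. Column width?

Margins: 10% × 200 = 20 mm each, so content = 200 − 40 = 160 mm.
Subtracting 4 gutters of 4 leaves 144 for 5 columns, so c = 28.8 mm.

28.8 mm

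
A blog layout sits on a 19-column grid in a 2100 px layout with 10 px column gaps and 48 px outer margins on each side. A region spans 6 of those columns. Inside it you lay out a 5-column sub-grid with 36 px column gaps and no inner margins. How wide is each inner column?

Outer content = 2100 − 2·48 = 2004 px.
19c + 18·10 = 2004 → 19c = 1824 → c = 96 px.
6-column span = 6·96 + 5·10 = 626 px.
Subtracting 4 column gaps of 36 leaves 482 for 5 columns, so d = 96.4 px.

96.4 px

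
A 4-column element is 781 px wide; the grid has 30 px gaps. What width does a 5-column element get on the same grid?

Subtracting 3 gaps of 30 leaves 691 for 4 columns, so c = 172.75 px.
5-column span = 5·172.75 + 4·30 = 983.75 px.

983.75 px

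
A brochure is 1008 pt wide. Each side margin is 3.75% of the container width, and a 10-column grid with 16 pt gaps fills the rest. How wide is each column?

78.84 pt

Margins: 3.75% × 1008 = 37.8 pt each, so content = 1008 − 75.6 = 932.4 pt.
932.4 − 9·16 = 788.4; ÷10 gives c = 78.84 pt.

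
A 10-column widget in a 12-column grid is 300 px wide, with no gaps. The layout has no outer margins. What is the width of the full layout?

300 / 10 = 30 px per column.
Total width: 12·30 = 360 px.

360 px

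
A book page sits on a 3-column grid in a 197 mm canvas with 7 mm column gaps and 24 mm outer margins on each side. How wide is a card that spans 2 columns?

97 mm

Content width = 197 − 2·24 = 149 mm.
3 columns + 2 column gaps: 3c + 2·7 = 149.
3c = 149 − 14 = 135, so c = 45 mm.
2 columns plus 1 column gap: 90 + 7 = 97 mm.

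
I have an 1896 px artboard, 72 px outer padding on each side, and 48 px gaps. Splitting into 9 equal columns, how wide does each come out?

152 px

Content width = 1896 − 2·72 = 1752 px.
1752 − 8·48 = 1368; ÷9 gives c = 152 px.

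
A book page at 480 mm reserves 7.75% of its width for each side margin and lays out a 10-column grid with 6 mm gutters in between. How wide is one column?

35.16 mm

480 × (1 − 2·7.75%) = 480 × 84.5% = 405.6 mm for the columns.
405.6 − 9·6 = 351.6; ÷10 gives c = 35.16 mm.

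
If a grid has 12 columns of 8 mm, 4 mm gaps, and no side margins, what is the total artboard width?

140 mm

Total width: 12·8 + 11·4 = 140 mm.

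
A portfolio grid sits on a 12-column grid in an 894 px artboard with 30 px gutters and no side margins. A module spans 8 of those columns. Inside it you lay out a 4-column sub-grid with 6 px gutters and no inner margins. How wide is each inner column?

142 px

12c + 11·30 = 894 → 12c = 564 → c = 47 px.
Span of 8: 8·47 + 7·30 = 376 + 210 = 586 px.
586 − 3·6 = 568; ÷4 gives d = 142 px.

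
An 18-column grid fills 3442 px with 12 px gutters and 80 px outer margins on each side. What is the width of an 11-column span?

2001 px

Take off 160 px of margins, leaving 3282 px.
18c + 17·12 = 3282 → 18c = 3078 → c = 171 px.
11-column span = 11·171 + 10·12 = 2001 px.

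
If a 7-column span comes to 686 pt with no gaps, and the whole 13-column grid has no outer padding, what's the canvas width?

1274 pt

With no gaps, each column is 686/7 = 98 pt.
Summing: 1274 = 1274 pt.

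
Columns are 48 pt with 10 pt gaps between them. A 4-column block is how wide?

222 pt

Span of 4: 4·48 + 3·10 = 192 + 30 = 222 pt.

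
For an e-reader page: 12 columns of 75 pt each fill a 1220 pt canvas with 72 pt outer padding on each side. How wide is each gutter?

16 pt

Inside the margins: 1220 − 144 = 1076 pt.
12 columns take 12·75 = 900 pt; remaining 176 splits into 11 gutters.
g = 176 / 11 = 16 pt.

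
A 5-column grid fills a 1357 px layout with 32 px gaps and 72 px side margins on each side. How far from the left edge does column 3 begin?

570 px

Subtract both margins: 1357 − 2·72 = 1213 px.
5 columns + 4 gaps: 5c + 4·32 = 1213.
5c = 1213 − 128 = 1085, so c = 217 px.
Before column 3: the margin + 2 columns + 2 gaps.
Offset = 72 + 2·(217 + 32) = 72 + 498 = 570 px.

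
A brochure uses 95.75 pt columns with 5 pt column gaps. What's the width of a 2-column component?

2 columns plus 1 column gap: 191.5 + 5 = 196.5 pt.

196.5 pt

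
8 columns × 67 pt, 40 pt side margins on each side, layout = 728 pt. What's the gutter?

Subtract both margins: 728 − 2·40 = 648 pt.
8·67 + 7g = 648 → 7g = 112 → g = 16 pt.

16 pt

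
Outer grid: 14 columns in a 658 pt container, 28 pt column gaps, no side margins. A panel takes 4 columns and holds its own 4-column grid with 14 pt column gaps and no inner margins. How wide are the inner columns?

14c + 13·28 = 658 → 14c = 294 → c = 21 pt.
4-column span = 4·21 + 3·28 = 168 pt.
Subtracting 3 column gaps of 14 leaves 126 for 4 columns, so d = 31.5 pt.

31.5 pt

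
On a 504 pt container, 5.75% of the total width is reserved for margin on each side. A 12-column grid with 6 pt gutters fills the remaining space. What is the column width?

31.67 pt

Margins: 5.75% × 504 = 28.98 pt each, so content = 504 − 57.96 = 446.04 pt.
Subtracting 11 gutters of 6 leaves 380.04 for 12 columns, so c = 31.67 pt.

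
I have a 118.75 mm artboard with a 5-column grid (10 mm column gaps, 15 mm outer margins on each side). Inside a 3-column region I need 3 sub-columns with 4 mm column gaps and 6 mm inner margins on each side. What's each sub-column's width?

Inside the margins: 118.75 − 30 = 88.75 mm.
5 columns + 4 column gaps: 5c + 4·10 = 88.75.
5c = 88.75 − 40 = 48.75, so c = 9.75 mm.
Span of 3: 3·9.75 + 2·10 = 29.25 + 20 = 49.25 mm.
Inner content = 49.25 − 2·6 = 37.25 mm.
3d + 2·4 = 37.25 → 3d = 29.25 → d = 9.75 mm.

9.75 mm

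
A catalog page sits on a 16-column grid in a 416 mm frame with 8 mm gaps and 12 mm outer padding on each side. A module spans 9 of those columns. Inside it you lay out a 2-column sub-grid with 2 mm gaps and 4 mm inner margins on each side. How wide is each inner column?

103.5 mm

Inside the margins: 416 − 24 = 392 mm.
16 columns + 15 gaps: 16c + 15·8 = 392.
16c = 392 − 120 = 272, so c = 17 mm.
9 columns plus 8 gaps: 153 + 64 = 217 mm.
Inner content = 217 − 2·4 = 209 mm.
2d + 1·2 = 209 → 2d = 207 → d = 103.5 mm.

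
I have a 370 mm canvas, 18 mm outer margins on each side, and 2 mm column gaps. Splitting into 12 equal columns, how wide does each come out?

Content width = 370 − 2·18 = 334 mm.
12 columns + 11 column gaps: 12c + 11·2 = 334.
12c = 334 − 22 = 312, so c = 26 mm.

26 mm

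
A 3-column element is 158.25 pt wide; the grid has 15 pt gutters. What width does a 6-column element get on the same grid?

331.5 pt

3c + 2·15 = 158.25 → 3c = 128.25 → c = 42.75 pt.
6-column span = 6·42.75 + 5·15 = 331.5 pt.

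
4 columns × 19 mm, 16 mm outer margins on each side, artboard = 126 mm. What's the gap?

6 mm

Subtract both margins: 126 − 2·16 = 94 mm.
Columns use 76 mm, leaving 18 mm across 3 gaps = 6 mm each.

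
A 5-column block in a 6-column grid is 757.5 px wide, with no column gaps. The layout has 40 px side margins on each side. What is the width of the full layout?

989 px

5c = 757.5 → c = 151.5 px.
Layout = 2·40 + 6·151.5 = 80 + 909 = 989 px.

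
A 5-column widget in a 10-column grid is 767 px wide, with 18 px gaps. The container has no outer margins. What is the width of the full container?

767 − 4·18 = 695; ÷5 gives c = 139 px.
Total width: 10·139 + 9·18 = 1552 px.

1552 px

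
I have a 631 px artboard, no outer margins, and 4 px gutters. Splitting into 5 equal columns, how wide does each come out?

Subtracting 4 gutters of 4 leaves 615 for 5 columns, so c = 123 px.

123 px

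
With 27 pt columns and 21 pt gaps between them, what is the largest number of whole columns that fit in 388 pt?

8 columns: 8·27 + 7·21 = 363 pt ≤ 388.
9 columns: 411 pt > 388. So 8.

8 columns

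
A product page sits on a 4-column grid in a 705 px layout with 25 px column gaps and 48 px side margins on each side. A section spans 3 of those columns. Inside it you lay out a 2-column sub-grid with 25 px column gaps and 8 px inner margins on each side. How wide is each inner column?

Take off 96 px of margins, leaving 609 px.
609 − 3·25 = 534; ÷4 gives c = 133.5 px.
3-column span = 3·133.5 + 2·25 = 450.5 px.
Inner content = 450.5 − 2·8 = 434.5 px.
Subtracting 1 column gap of 25 leaves 409.5 for 2 columns, so d = 204.75 px.

204.75 px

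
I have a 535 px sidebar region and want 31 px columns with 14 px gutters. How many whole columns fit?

k columns need k·31 + (k−1)·14 = k·45 − 14.
k·45 − 14 ≤ 535 → k ≤ 549 / 45 ≈ 12.20, so k = 12.

12 columns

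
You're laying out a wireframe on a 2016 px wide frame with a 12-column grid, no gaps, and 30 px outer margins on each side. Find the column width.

Inside the margins: 2016 − 60 = 1956 px.
1956 / 12 = 163 px per column.

163 px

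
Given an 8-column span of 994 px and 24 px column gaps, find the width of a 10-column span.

1248.5 px

8c + 7·24 = 994 → 8c = 826 → c = 103.25 px.
10-column span = 10·103.25 + 9·24 = 1248.5 px.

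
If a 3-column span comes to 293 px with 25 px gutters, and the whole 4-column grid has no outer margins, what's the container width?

3c + 2·25 = 293 → 3c = 243 → c = 81 px.
Container = 4·81 + 3·25 = 324 + 75 = 399 px.

399 px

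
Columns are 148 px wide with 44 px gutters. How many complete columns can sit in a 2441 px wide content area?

k columns need k·148 + (k−1)·44 = k·192 − 44.
k·192 − 44 ≤ 2441 → k ≤ 2485 / 192 ≈ 12.94, so k = 12.

12 columns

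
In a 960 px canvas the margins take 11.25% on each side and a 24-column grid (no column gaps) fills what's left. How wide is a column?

31 px

Margins: 11.25% × 960 = 108 px each, so content = 960 − 216 = 744 px.
With no column gaps, each column is 744/24 = 31 px.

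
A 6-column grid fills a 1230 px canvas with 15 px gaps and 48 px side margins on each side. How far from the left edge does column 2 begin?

239.5 px

Take off 96 px of margins, leaving 1134 px.
Subtracting 5 gaps of 15 leaves 1059 for 6 columns, so c = 176.5 px.
Each column+gutter stride is 191.5 px; 1 of them past the 48 px margin is 48 + 191.5 = 239.5 px.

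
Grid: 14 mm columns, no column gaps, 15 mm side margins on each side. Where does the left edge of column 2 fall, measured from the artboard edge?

Column 2 starts at margin + 1·(column + gutter) = 15 + 1·14 = 29 mm.

29 mm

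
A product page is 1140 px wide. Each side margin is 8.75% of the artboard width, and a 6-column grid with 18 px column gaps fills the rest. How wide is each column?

141.75 px

1140 × (1 − 2·8.75%) = 1140 × 82.5% = 940.5 px for the columns.
6 columns + 5 column gaps: 6c + 5·18 = 940.5.
6c = 940.5 − 90 = 850.5, so c = 141.75 px.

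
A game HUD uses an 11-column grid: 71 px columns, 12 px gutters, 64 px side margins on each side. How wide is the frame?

Total width: 2·64 + 11·71 + 10·12 = 1029 px.

1029 px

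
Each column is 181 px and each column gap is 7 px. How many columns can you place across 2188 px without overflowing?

Each extra column adds 181 + 7 = 188 px.
(2188 + 7) / 188 = 11.68, so 11 columns fit.

11 columns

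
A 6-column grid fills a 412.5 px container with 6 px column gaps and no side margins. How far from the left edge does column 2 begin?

412.5 − 5·6 = 382.5; ÷6 gives c = 63.75 px.
No margin, so column 2 starts at 1·(column + gutter) = 1·69.75 = 69.75 px.

69.75 px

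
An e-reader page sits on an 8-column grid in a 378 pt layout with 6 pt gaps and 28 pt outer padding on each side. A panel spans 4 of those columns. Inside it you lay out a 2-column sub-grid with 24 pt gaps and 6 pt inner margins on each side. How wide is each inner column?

61 pt

Inside the margins: 378 − 56 = 322 pt.
8 columns + 7 gaps: 8c + 7·6 = 322.
8c = 322 − 42 = 280, so c = 35 pt.
Span of 4: 4·35 + 3·6 = 140 + 18 = 158 pt.
Inner content = 158 − 2·6 = 146 pt.
Subtracting 1 gap of 24 leaves 122 for 2 columns, so d = 61 pt.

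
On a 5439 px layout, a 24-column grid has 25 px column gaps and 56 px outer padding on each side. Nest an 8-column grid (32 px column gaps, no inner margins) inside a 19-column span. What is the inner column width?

Outer content = 5439 − 2·56 = 5327 px.
5327 − 23·25 = 4752; ÷24 gives c = 198 px.
19-column span = 19·198 + 18·25 = 4212 px.
8 columns + 7 column gaps: 8d + 7·32 = 4212.
8d = 4212 − 224 = 3988, so d = 498.5 px.

498.5 px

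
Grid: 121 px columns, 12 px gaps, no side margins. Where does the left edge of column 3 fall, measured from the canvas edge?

Before column 3: 2 columns + 2 gaps.
Offset = 2·(121 + 12) = 2·133 = 266 px.

266 px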